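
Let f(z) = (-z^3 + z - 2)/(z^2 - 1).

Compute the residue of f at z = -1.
Write f(z) = P(z)/Q(z) with P(z) = -z^3 + z - 2 and Q(z) = z^2 - 1.
The denominator factors as Q(z) = (z + 1)*(z - 1), so z = -1 is a simple zero of Q and P is analytic there; z = -1 is therefore a simple pole and
  Res(f, z₀) = P(z₀)/Q'(z₀).

Q'(z) = 2*z, so Q'(-1) = -2.
P(-1) = -2.

Res(f, -1) = (-2)/(-2) = 1

Final answer: 1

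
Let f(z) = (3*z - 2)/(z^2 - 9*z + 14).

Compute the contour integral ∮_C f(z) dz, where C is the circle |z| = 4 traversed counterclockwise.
-8*I*pi/5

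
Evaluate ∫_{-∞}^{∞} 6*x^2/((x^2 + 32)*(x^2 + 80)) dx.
pi*(-sqrt(2) + sqrt(5))/2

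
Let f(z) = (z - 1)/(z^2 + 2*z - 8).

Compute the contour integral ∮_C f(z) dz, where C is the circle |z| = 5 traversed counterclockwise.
2*I*pi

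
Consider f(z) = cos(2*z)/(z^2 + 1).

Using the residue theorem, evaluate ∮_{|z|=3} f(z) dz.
0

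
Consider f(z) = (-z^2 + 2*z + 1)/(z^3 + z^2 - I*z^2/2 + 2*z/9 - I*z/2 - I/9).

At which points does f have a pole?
{-2/3, -1/3, I/2}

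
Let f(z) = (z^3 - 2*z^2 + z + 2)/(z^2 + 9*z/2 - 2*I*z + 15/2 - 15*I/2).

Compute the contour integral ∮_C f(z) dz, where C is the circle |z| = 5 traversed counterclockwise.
pi*(29 + 75*I/2)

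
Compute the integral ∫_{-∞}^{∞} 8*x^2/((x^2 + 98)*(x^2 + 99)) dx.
8*pi*(-7*sqrt(2) + 3*sqrt(11))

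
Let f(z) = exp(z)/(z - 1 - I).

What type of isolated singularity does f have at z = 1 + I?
Write f(z) = g(z)/(z - 1 - I) with g(z) = exp(z).
g is entire and g(1 + I) = exp(1 + I) ≠ 0, so no factor of (z - 1 - I) cancels: the Laurent expansion of f about z = 1 + I starts at the power -1, i.e. lim_{z→z₀} (z - z₀) f(z) = exp(1 + I) is finite and nonzero.
So z = 1 + I is a pole of order 1.

Final answer: pole of order 1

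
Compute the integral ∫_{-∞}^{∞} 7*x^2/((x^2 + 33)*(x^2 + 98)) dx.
7*pi*(-sqrt(33) + 7*sqrt(2))/65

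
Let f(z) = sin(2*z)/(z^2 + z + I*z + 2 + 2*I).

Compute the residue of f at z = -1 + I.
Write f(z) = P(z)/Q(z) with P(z) = sin(2*z) and Q(z) = z^2 + z + I*z + 2 + 2*I.
The denominator factors as Q(z) = (z + 2*I)*(z + 1 - I), so z = -1 + I is a simple zero of Q and P is analytic there; z = -1 + I is therefore a simple pole and
  Res(f, z₀) = P(z₀)/Q'(z₀).

Q'(z) = 2*z + 1 + I, so Q'(-1 + I) = -1 + 3*I.
P(-1 + I) = -sin(2 - 2*I).

Res(f, -1 + I) = (-sin(2 - 2*I))/(-1 + 3*I) = (1/10 + 3*I/10)*sin(2 - 2*I)

Final answer: (1/10 + 3*I/10)*sin(2 - 2*I)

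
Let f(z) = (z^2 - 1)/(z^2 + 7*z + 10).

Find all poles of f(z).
{-5, -2}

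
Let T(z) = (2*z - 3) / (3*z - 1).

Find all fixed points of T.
{1/2 - sqrt(3)*I/2, 1/2 + sqrt(3)*I/2}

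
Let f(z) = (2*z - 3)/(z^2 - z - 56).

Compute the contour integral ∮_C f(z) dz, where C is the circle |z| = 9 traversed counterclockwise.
By the residue theorem, ∮_C f(z) dz = 2πi · (sum of the residues of f at the poles inside |z| = 9).

The denominator factors as (z - 8)*(z + 7), so the singularities of f are simple poles at z = 8, z = -7.
  |8|² = 64 < 81 = 9², so this pole is inside the contour.
  |-7|² = 49 < 81 = 9², so this pole is inside the contour.

With P(z) = 2*z - 3 and Q(z) = z^2 - z - 56, each pole is simple, so Res(f, z₀) = P(z₀)/Q'(z₀) with Q'(z) = 2*z - 1.
  Res(f, 8) = P(8)/Q'(8) = (13)/(15) = 13/15
  Res(f, -7) = P(-7)/Q'(-7) = (-17)/(-15) = 17/15

Sum of residues inside C: 2
∮_C f(z) dz = 2πi · (2) = 4*I*pi

Final answer: 4*I*pi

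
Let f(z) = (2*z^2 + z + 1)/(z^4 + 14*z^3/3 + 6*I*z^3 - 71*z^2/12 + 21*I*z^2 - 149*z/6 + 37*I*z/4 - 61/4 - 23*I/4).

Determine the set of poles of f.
The singularities of f are the zeros of the denominator. Factoring,
  z^4 + 14*z^3/3 + 6*I*z^3 - 71*z^2/12 + 21*I*z^2 - 149*z/6 + 37*I*z/4 - 61/4 - 23*I/4 = (z + 1)*(z + 3 + 3*I/2)*(z + 1 + 3*I)*(z - 1/3 + 3*I/2)
so the candidates are z = -1, z = -3 - 3*I/2, z = -1 - 3*I, z = 1/3 - 3*I/2.

Check the numerator P(z) = 2*z^2 + z + 1 at each one:
  P(-1) = 2 ≠ 0, so z = -1 is a (simple) pole.
  P(-3 - 3*I/2) = 23/2 + 33*I/2 ≠ 0, so z = -3 - 3*I/2 is a (simple) pole.
  P(-1 - 3*I) = -16 + 9*I ≠ 0, so z = -1 - 3*I is a (simple) pole.
  P(1/3 - 3*I/2) = -53/18 - 7*I/2 ≠ 0, so z = 1/3 - 3*I/2 is a (simple) pole.

Poles of f: {-3 - 3*I/2, -1 - 3*I, -1, 1/3 - 3*I/2}

Final answer: {-3 - 3*I/2, -1 - 3*I, -1, 1/3 - 3*I/2}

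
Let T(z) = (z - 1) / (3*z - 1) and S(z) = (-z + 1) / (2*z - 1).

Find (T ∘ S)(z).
(T ∘ S)(z) = T(S(z)) = ((1)*S(z) + (-1))/((3)*S(z) + (-1)). Multiply numerator and denominator by 2*z - 1:
  numerator:   (1)*(-z + 1) + (-1)*(2*z - 1) = -3*z + 2
  denominator: (3)*(-z + 1) + (-1)*(2*z - 1) = -5*z + 4
(T ∘ S)(z) = (-3*z + 2)/(-5*z + 4) = (3*z - 2)/(5*z - 4)

Final answer: (3*z - 2)/(5*z - 4)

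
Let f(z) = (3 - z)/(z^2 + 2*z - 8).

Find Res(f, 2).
Write f(z) = P(z)/Q(z) with P(z) = 3 - z and Q(z) = z^2 + 2*z - 8.
The denominator factors as Q(z) = (z + 4)*(z - 2), so z = 2 is a simple zero of Q and P is analytic there; z = 2 is therefore a simple pole and
  Res(f, z₀) = P(z₀)/Q'(z₀).

Q'(z) = 2*z + 2, so Q'(2) = 6.
P(2) = 1.

Res(f, 2) = (1)/(6) = 1/6

Final answer: 1/6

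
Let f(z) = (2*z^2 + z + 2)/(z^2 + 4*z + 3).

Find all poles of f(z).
{-3, -1}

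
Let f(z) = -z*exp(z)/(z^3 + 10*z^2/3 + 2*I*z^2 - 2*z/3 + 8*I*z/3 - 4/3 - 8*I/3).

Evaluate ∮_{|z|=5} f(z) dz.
pi*(-144/1105 - 138*I/1105)*exp(2/3) + pi*(3/17 - 12*I/17)*exp(-1 - I) + pi*(-3/65 + 54*I/65)*exp(-3 - I)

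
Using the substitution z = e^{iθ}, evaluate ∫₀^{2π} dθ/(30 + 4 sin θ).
Call the integral J. The integrand is 2π-periodic and we integrate over a full period, so shifting θ does not change the value (θ → θ + π/2 turns sin θ into cos θ). Hence
  J = ∫₀^{2π} dθ/(30 + 4 cos θ).
Put z = e^{iθ}: then cos θ = (z + 1/z)/2, dθ = dz/(iz), and z runs once counterclockwise around |z| = 1:
  J = ∮_{|z|=1} 1/(30 + 4*(z + 1/z)/2) · dz/(iz) = (2/i) ∮_{|z|=1} dz/(4*z^2 + 60*z + 4).
The roots of 4*z^2 + 60*z + 4 are z = (-30 ± sqrt(30^2 - 4^2))/4, with sqrt(884) = 2*sqrt(221); their product is 1, so only z₊ = -15/2 + sqrt(221)/2 lies inside the unit circle (z₋ = -15/2 - sqrt(221)/2 lies outside).
z₊ is a simple zero of q(z) = 4*z^2 + 60*z + 4, so Res(1/q, z₊) = 1/q'(z₊) with q'(z) = 8*z + 60; and q'(z₊) = 4*(z₊ - z₋) = 4*sqrt(221).
Therefore J = (2/i) · 2πi · 1/(4*sqrt(221)) = 2*pi/(2*sqrt(221)) = sqrt(221)*pi/221

Final answer: sqrt(221)*pi/221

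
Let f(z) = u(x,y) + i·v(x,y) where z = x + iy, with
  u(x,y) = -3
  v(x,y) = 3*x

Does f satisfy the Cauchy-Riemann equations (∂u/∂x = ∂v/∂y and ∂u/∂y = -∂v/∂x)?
∂u/∂x = 0
∂v/∂y = 0
∂u/∂y = 0
∂v/∂x = 3
∂u/∂y ≠ -∂v/∂x; the Cauchy-Riemann equations are not satisfied, so f is not analytic.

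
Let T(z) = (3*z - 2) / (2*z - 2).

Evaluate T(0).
Substitute z = 0:
  numerator:   3*(0) - 2 = -2
  denominator: 2*(0) - 2 = -2
T(0) = (-2)/(-2) = 1

Final answer: 1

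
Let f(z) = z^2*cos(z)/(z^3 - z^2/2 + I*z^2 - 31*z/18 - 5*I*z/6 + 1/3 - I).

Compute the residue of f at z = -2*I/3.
Write f(z) = P(z)/Q(z) with P(z) = z^2*cos(z) and Q(z) = z^3 - z^2/2 + I*z^2 - 31*z/18 - 5*I*z/6 + 1/3 - I.
The denominator factors as Q(z) = (z - 3/2)*(z + 1 + I/3)*(z + 2*I/3), so z = -2*I/3 is a simple zero of Q and P is analytic there; z = -2*I/3 is therefore a simple pole and
  Res(f, z₀) = P(z₀)/Q'(z₀).

Q'(z) = 3*z^2 - z + 2*I*z - 31/18 - 5*I/6, so Q'(-2*I/3) = -31/18 - I/6.
P(-2*I/3) = -4*cosh(2/3)/9.

Res(f, -2*I/3) = (-4*cosh(2/3)/9)/(-31/18 - I/6) = (124/485 - 12*I/485)*cosh(2/3)

Final answer: (124/485 - 12*I/485)*cosh(2/3)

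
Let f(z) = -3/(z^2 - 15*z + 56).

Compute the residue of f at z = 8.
Write f(z) = P(z)/Q(z) with P(z) = -3 and Q(z) = z^2 - 15*z + 56.
The denominator factors as Q(z) = (z - 8)*(z - 7), so z = 8 is a simple zero of Q and P is analytic there; z = 8 is therefore a simple pole and
  Res(f, z₀) = P(z₀)/Q'(z₀).

Q'(z) = 2*z - 15, so Q'(8) = 1.
P(8) = -3.

Res(f, 8) = (-3)/(1) = -3

Final answer: -3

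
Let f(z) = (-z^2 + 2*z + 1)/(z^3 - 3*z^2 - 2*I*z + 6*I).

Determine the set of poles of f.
The singularities of f are the zeros of the denominator. Factoring,
  z^3 - 3*z^2 - 2*I*z + 6*I = (z + 1 + I)*(z - 3)*(z - 1 - I)
so the candidates are z = -1 - I, z = 3, z = 1 + I.

Check the numerator P(z) = -z^2 + 2*z + 1 at each one:
  P(-1 - I) = -1 - 4*I ≠ 0, so z = -1 - I is a (simple) pole.
  P(3) = -2 ≠ 0, so z = 3 is a (simple) pole.
  P(1 + I) = 3 ≠ 0, so z = 1 + I is a (simple) pole.

Poles of f: {-1 - I, 1 + I, 3}

Final answer: {-1 - I, 1 + I, 3}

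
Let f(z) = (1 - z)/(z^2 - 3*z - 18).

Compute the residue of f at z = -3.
Write f(z) = P(z)/Q(z) with P(z) = 1 - z and Q(z) = z^2 - 3*z - 18.
The denominator factors as Q(z) = (z - 6)*(z + 3), so z = -3 is a simple zero of Q and P is analytic there; z = -3 is therefore a simple pole and
  Res(f, z₀) = P(z₀)/Q'(z₀).

Q'(z) = 2*z - 3, so Q'(-3) = -9.
P(-3) = 4.

Res(f, -3) = (4)/(-9) = -4/9

Final answer: -4/9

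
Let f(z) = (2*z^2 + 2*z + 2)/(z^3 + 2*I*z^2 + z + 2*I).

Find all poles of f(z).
{-2*I, -I, I}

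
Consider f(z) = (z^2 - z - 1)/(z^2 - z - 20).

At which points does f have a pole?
{-4, 5}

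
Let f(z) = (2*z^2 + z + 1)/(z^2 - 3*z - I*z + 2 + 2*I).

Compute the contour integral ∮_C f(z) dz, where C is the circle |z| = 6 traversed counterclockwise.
By the residue theorem, ∮_C f(z) dz = 2πi · (sum of the residues of f at the poles inside |z| = 6).

The denominator factors as (z - 1 - I)*(z - 2), so the singularities of f are simple poles at z = 1 + I, z = 2.
  |1 + I|² = 2 < 36 = 6², so this pole is inside the contour.
  |2|² = 4 < 36 = 6², so this pole is inside the contour.

With P(z) = 2*z^2 + z + 1 and Q(z) = z^2 - 3*z - I*z + 2 + 2*I, each pole is simple, so Res(f, z₀) = P(z₀)/Q'(z₀) with Q'(z) = 2*z - 3 - I.
  Res(f, 1 + I) = P(1 + I)/Q'(1 + I) = (2 + 5*I)/(-1 + I) = 3/2 - 7*I/2
  Res(f, 2) = P(2)/Q'(2) = (11)/(1 - I) = 11/2 + 11*I/2

Sum of residues inside C: 7 + 2*I
∮_C f(z) dz = 2πi · (7 + 2*I) = pi*(-4 + 14*I)

Final answer: pi*(-4 + 14*I)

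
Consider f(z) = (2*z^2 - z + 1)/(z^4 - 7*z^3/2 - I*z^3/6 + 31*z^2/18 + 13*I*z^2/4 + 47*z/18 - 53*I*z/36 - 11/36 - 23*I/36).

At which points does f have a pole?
The singularities of f are the zeros of the denominator. Factoring,
  z^4 - 7*z^3/2 - I*z^3/6 + 31*z^2/18 + 13*I*z^2/4 + 47*z/18 - 53*I*z/36 - 11/36 - 23*I/36 = (z + 1/2 - I/3)*(z - 1 - I/2)*(z - 3 + I)*(z - I/3)
so the candidates are z = -1/2 + I/3, z = 1 + I/2, z = 3 - I, z = I/3.

Check the numerator P(z) = 2*z^2 - z + 1 at each one:
  P(-1/2 + I/3) = 16/9 - I ≠ 0, so z = -1/2 + I/3 is a (simple) pole.
  P(1 + I/2) = 3/2 + 3*I/2 ≠ 0, so z = 1 + I/2 is a (simple) pole.
  P(3 - I) = 14 - 11*I ≠ 0, so z = 3 - I is a (simple) pole.
  P(I/3) = 7/9 - I/3 ≠ 0, so z = I/3 is a (simple) pole.

Poles of f: {-1/2 + I/3, I/3, 1 + I/2, 3 - I}

Final answer: {-1/2 + I/3, I/3, 1 + I/2, 3 - I}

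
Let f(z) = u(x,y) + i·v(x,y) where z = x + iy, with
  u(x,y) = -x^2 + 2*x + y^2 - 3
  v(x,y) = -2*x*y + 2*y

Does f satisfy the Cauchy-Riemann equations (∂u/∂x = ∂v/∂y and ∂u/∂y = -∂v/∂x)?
∂u/∂x = 2 - 2*x
∂v/∂y = 2 - 2*x
∂u/∂y = 2*y
∂v/∂x = -2*y
∂u/∂x = ∂v/∂y and ∂u/∂y = -∂v/∂x hold identically; f is analytic.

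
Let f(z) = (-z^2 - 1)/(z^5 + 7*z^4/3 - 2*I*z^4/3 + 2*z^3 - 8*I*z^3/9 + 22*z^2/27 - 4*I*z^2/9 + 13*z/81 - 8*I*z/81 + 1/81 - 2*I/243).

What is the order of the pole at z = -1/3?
4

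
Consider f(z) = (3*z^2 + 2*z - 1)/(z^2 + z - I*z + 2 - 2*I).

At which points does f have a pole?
{-1 - I, 2*I}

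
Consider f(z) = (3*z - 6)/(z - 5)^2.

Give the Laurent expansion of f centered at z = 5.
Put w = z - (5), i.e. z = w + 5. The denominator is w^2, so it suffices to rewrite the numerator in powers of w.

P(z) = 3*z - 6
P(w + 5) = 9 + 3*w

Dividing each term by w^2:
  f = 9/w^2 + 3/w

Substituting back w = z - 5:
  f(z) = 9/(z - 5)^2 + 3/(z - 5)

The series is finite because the numerator is a polynomial; the negative powers form the principal part, and the coefficient of 1/(z - 5) gives Res(f, 5) = 3.

Final answer: 9/(z - 5)^2 + 3/(z - 5)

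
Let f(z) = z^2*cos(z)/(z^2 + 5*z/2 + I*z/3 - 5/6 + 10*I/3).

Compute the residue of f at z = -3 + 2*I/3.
Write f(z) = P(z)/Q(z) with P(z) = z^2*cos(z) and Q(z) = z^2 + 5*z/2 + I*z/3 - 5/6 + 10*I/3.
The denominator factors as Q(z) = (z - 1/2 + I)*(z + 3 - 2*I/3), so z = -3 + 2*I/3 is a simple zero of Q and P is analytic there; z = -3 + 2*I/3 is therefore a simple pole and
  Res(f, z₀) = P(z₀)/Q'(z₀).

Q'(z) = 2*z + 5/2 + I/3, so Q'(-3 + 2*I/3) = -7/2 + 5*I/3.
P(-3 + 2*I/3) = (77/9 - 4*I)*cos(3 - 2*I/3).

Res(f, -3 + 2*I/3) = ((77/9 - 4*I)*cos(3 - 2*I/3))/(-7/2 + 5*I/3) = (-1318/541 - 28*I/1623)*cos(3 - 2*I/3)

Final answer: (-1318/541 - 28*I/1623)*cos(3 - 2*I/3)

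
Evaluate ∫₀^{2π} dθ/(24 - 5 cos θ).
2*sqrt(551)*pi/551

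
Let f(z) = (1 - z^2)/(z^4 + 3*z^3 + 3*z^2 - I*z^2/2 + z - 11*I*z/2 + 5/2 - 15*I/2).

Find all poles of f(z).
The singularities of f are the zeros of the denominator. Factoring,
  z^4 + 3*z^3 + 3*z^2 - I*z^2/2 + z - 11*I*z/2 + 5/2 - 15*I/2 = (z + 1/2 + 3*I/2)*(z + 2 - I)*(z + 3/2 + I/2)*(z - 1 - I)
so the candidates are z = -1/2 - 3*I/2, z = -2 + I, z = -3/2 - I/2, z = 1 + I.

Check the numerator P(z) = 1 - z^2 at each one:
  P(-1/2 - 3*I/2) = 3 - 3*I/2 ≠ 0, so z = -1/2 - 3*I/2 is a (simple) pole.
  P(-2 + I) = -2 + 4*I ≠ 0, so z = -2 + I is a (simple) pole.
  P(-3/2 - I/2) = -1 - 3*I/2 ≠ 0, so z = -3/2 - I/2 is a (simple) pole.
  P(1 + I) = 1 - 2*I ≠ 0, so z = 1 + I is a (simple) pole.

Poles of f: {-2 + I, -3/2 - I/2, -1/2 - 3*I/2, 1 + I}

Final answer: {-2 + I, -3/2 - I/2, -1/2 - 3*I/2, 1 + I}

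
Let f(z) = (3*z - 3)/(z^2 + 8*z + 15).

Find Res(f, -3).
Write f(z) = P(z)/Q(z) with P(z) = 3*z - 3 and Q(z) = z^2 + 8*z + 15.
The denominator factors as Q(z) = (z + 3)*(z + 5), so z = -3 is a simple zero of Q and P is analytic there; z = -3 is therefore a simple pole and
  Res(f, z₀) = P(z₀)/Q'(z₀).

Q'(z) = 2*z + 8, so Q'(-3) = 2.
P(-3) = -12.

Res(f, -3) = (-12)/(2) = -6

Final answer: -6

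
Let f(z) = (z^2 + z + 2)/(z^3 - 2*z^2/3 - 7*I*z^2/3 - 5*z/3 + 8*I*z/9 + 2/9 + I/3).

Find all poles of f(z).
The singularities of f are the zeros of the denominator. Factoring,
  z^3 - 2*z^2/3 - 7*I*z^2/3 - 5*z/3 + 8*I*z/9 + 2/9 + I/3 = (z - I)*(z - I/3)*(z - 2/3 - I)
so the candidates are z = I, z = I/3, z = 2/3 + I.

Check the numerator P(z) = z^2 + z + 2 at each one:
  P(I) = 1 + I ≠ 0, so z = I is a (simple) pole.
  P(I/3) = 17/9 + I/3 ≠ 0, so z = I/3 is a (simple) pole.
  P(2/3 + I) = 19/9 + 7*I/3 ≠ 0, so z = 2/3 + I is a (simple) pole.

Poles of f: {I/3, I, 2/3 + I}

Final answer: {I/3, I, 2/3 + I}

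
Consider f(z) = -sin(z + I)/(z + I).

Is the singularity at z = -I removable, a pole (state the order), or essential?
Let u = z + I. The argument of sin is z + I = u, so
  f = -sin(u)/u = -((u) - (u)^3/6 + ...)/u = -1 + (1/6)*u^2 - ...
The Laurent expansion about u = 0 has no negative powers; equivalently lim_{z→-I} f(z) = -1 exists and is finite.
So the singularity is removable.

Final answer: removable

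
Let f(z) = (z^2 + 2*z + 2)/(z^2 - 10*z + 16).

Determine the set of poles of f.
The singularities of f are the zeros of the denominator. Factoring,
  z^2 - 10*z + 16 = (z - 2)*(z - 8)
so the candidates are z = 2, z = 8.

Check the numerator P(z) = z^2 + 2*z + 2 at each one:
  P(2) = 10 ≠ 0, so z = 2 is a (simple) pole.
  P(8) = 82 ≠ 0, so z = 8 is a (simple) pole.

Poles of f: {2, 8}

Final answer: {2, 8}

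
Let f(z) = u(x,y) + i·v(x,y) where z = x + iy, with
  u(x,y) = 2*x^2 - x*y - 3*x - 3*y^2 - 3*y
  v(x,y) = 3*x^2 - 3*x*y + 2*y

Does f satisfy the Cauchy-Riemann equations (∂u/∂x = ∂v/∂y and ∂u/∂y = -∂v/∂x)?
∂u/∂x = 4*x - y - 3
∂v/∂y = 2 - 3*x
∂u/∂y = -x - 6*y - 3
∂v/∂x = 6*x - 3*y
∂u/∂x ≠ ∂v/∂y and ∂u/∂y ≠ -∂v/∂x; the Cauchy-Riemann equations are not satisfied, so f is not analytic.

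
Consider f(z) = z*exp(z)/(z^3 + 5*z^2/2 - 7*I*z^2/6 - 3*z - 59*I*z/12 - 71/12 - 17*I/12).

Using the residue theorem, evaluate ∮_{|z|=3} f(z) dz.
By the residue theorem, ∮_C f(z) dz = 2πi · (sum of the residues of f at the poles inside |z| = 3).

The denominator factors as (z + 3 + I/3)*(z + 1 - I/2)*(z - 3/2 - I), so the singularities of f are simple poles at z = -3 - I/3, z = -1 + I/2, z = 3/2 + I.
  |-3 - I/3|² = 82/9 > 9 = 3², so this pole is outside the contour.
  |-1 + I/2|² = 5/4 < 9 = 3², so this pole is inside the contour.
  |3/2 + I|² = 13/4 < 9 = 3², so this pole is inside the contour.

With P(z) = z*exp(z) and Q(z) = z^3 + 5*z^2/2 - 7*I*z^2/6 - 3*z - 59*I*z/12 - 71/12 - 17*I/12, each pole is simple, so Res(f, z₀) = P(z₀)/Q'(z₀) with Q'(z) = 3*z^2 + 5*z - 7*I*z/3 - 3 - 59*I/12.
  Res(f, -1 + I/2) = P(-1 + I/2)/Q'(-1 + I/2) = ((-1 + I/2)*exp(-1 + I/2))/(-55/12 - 37*I/12) = (219/2197 - 387*I/2197)*exp(-1 + I/2)
  Res(f, 3/2 + I) = P(3/2 + I)/Q'(3/2 + I) = ((3/2 + I)*exp(3/2 + I))/(127/12 + 67*I/12) = (1545/10309 + 159*I/10309)*exp(3/2 + I)

Sum of residues inside C: (219/2197 - 387*I/2197)*exp(-1 + I/2) + (1545/10309 + 159*I/10309)*exp(3/2 + I)
∮_C f(z) dz = 2πi · ((219/2197 - 387*I/2197)*exp(-1 + I/2) + (1545/10309 + 159*I/10309)*exp(3/2 + I)) = pi*(774/2197 + 438*I/2197)*exp(-1 + I/2) + pi*(-318/10309 + 3090*I/10309)*exp(3/2 + I)

Final answer: pi*(774/2197 + 438*I/2197)*exp(-1 + I/2) + pi*(-318/10309 + 3090*I/10309)*exp(3/2 + I)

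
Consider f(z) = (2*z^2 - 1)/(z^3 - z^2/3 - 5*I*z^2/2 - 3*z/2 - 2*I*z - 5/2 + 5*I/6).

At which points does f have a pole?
{-1 - I/2, 1/3 + I, 1 + 2*I}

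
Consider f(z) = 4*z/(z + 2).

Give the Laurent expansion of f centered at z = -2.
Put w = z - (-2), i.e. z = w - 2. The denominator is w, so it suffices to rewrite the numerator in powers of w.

P(z) = 4*z
P(w - 2) = -8 + 4*w

Dividing each term by w:
  f = -8/w + 4

Substituting back w = z + 2:
  f(z) = -8/(z + 2) + 4

The series is finite because the numerator is a polynomial; the negative powers form the principal part, and the coefficient of 1/(z + 2) gives Res(f, -2) = -8.

Final answer: -8/(z + 2) + 4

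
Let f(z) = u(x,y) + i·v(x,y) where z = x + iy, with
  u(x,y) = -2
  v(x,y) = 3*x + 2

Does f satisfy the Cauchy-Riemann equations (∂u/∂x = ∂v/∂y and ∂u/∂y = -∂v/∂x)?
∂u/∂x = 0
∂v/∂y = 0
∂u/∂y = 0
∂v/∂x = 3
∂u/∂y ≠ -∂v/∂x; the Cauchy-Riemann equations are not satisfied, so f is not analytic.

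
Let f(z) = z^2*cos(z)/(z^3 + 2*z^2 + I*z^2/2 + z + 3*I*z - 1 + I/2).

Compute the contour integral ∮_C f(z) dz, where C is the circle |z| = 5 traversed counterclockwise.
By the residue theorem, ∮_C f(z) dz = 2πi · (sum of the residues of f at the poles inside |z| = 5).

The denominator factors as (z + I/2)*(z + I)*(z + 2 - I), so the singularities of f are simple poles at z = -I/2, z = -I, z = -2 + I.
  |-I/2|² = 1/4 < 25 = 5², so this pole is inside the contour.
  |-I|² = 1 < 25 = 5², so this pole is inside the contour.
  |-2 + I|² = 5 < 25 = 5², so this pole is inside the contour.

With P(z) = z^2*cos(z) and Q(z) = z^3 + 2*z^2 + I*z^2/2 + z + 3*I*z - 1 + I/2, each pole is simple, so Res(f, z₀) = P(z₀)/Q'(z₀) with Q'(z) = 3*z^2 + 4*z + I*z + 1 + 3*I.
  Res(f, -I/2) = P(-I/2)/Q'(-I/2) = (-cosh(1/2)/4)/(3/4 + I) = (-3/25 + 4*I/25)*cosh(1/2)
  Res(f, -I) = P(-I)/Q'(-I) = (-cosh(1))/(-1 - I) = (1/2 - I/2)*cosh(1)
  Res(f, -2 + I) = P(-2 + I)/Q'(-2 + I) = ((3 - 4*I)*cos(2 - I))/(1 - 7*I) = (31/50 + 17*I/50)*cos(2 - I)

Sum of residues inside C: (1/2 - I/2)*cosh(1) + (-3/25 + 4*I/25)*cosh(1/2) + (31/50 + 17*I/50)*cos(2 - I)
∮_C f(z) dz = 2πi · ((1/2 - I/2)*cosh(1) + (-3/25 + 4*I/25)*cosh(1/2) + (31/50 + 17*I/50)*cos(2 - I)) = pi*(-17/25 + 31*I/25)*cos(2 - I) + pi*(-8/25 - 6*I/25)*cosh(1/2) + pi*(1 + I)*cosh(1)

Final answer: pi*(-17/25 + 31*I/25)*cos(2 - I) + pi*(-8/25 - 6*I/25)*cosh(1/2) + pi*(1 + I)*cosh(1)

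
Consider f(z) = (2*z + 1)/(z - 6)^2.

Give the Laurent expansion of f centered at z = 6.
Put w = z - (6), i.e. z = w + 6. The denominator is w^2, so it suffices to rewrite the numerator in powers of w.

P(z) = 2*z + 1
P(w + 6) = 13 + 2*w

Dividing each term by w^2:
  f = 13/w^2 + 2/w

Substituting back w = z - 6:
  f(z) = 13/(z - 6)^2 + 2/(z - 6)

The series is finite because the numerator is a polynomial; the negative powers form the principal part, and the coefficient of 1/(z - 6) gives Res(f, 6) = 2.

Final answer: 13/(z - 6)^2 + 2/(z - 6)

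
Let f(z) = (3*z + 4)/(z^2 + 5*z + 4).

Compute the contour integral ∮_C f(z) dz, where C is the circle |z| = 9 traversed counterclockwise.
By the residue theorem, ∮_C f(z) dz = 2πi · (sum of the residues of f at the poles inside |z| = 9).

The denominator factors as (z + 1)*(z + 4), so the singularities of f are simple poles at z = -1, z = -4.
  |-1|² = 1 < 81 = 9², so this pole is inside the contour.
  |-4|² = 16 < 81 = 9², so this pole is inside the contour.

With P(z) = 3*z + 4 and Q(z) = z^2 + 5*z + 4, each pole is simple, so Res(f, z₀) = P(z₀)/Q'(z₀) with Q'(z) = 2*z + 5.
  Res(f, -1) = P(-1)/Q'(-1) = (1)/(3) = 1/3
  Res(f, -4) = P(-4)/Q'(-4) = (-8)/(-3) = 8/3

Sum of residues inside C: 3
∮_C f(z) dz = 2πi · (3) = 6*I*pi

Final answer: 6*I*pi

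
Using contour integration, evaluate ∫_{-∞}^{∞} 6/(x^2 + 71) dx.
6*sqrt(71)*pi/71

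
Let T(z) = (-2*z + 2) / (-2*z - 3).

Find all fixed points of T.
T(z) = z means -2*z + 2 = z*(-2*z - 3), i.e.
  -2*z^2 - z - 2 = 0.
Discriminant: (-1)^2 - 4*(-2)*(-2) = -15, so the roots are complex conjugates.
  z = (1 ± I*sqrt(15))/(2*(-2))
Fixed points: {-1/4 - sqrt(15)*I/4, -1/4 + sqrt(15)*I/4}

Final answer: {-1/4 - sqrt(15)*I/4, -1/4 + sqrt(15)*I/4}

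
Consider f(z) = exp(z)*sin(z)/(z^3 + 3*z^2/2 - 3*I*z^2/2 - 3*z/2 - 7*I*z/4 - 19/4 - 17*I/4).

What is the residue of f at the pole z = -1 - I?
Write f(z) = P(z)/Q(z) with P(z) = exp(z)*sin(z) and Q(z) = z^3 + 3*z^2/2 - 3*I*z^2/2 - 3*z/2 - 7*I*z/4 - 19/4 - 17*I/4.
The denominator factors as Q(z) = (z + 2 - 3*I/2)*(z - 3/2 - I)*(z + 1 + I), so z = -1 - I is a simple zero of Q and P is analytic there; z = -1 - I is therefore a simple pole and
  Res(f, z₀) = P(z₀)/Q'(z₀).

Q'(z) = 3*z^2 + 3*z - 3*I*z - 3/2 - 7*I/4, so Q'(-1 - I) = -15/2 + 17*I/4.
P(-1 - I) = -exp(-1 - I)*sin(1 + I).

Res(f, -1 - I) = (-exp(-1 - I)*sin(1 + I))/(-15/2 + 17*I/4) = (120/1189 + 68*I/1189)*exp(-1 - I)*sin(1 + I)

Final answer: (120/1189 + 68*I/1189)*exp(-1 - I)*sin(1 + I)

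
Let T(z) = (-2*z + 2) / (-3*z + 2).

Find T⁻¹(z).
Set w = T(z) = (-2*z + 2) / (-3*z + 2) and solve for z:
  w*(-3*z + 2) = -2*z + 2
  2*w + z*(2 - 3*w) - 2 = 0
  z*(2 - 3*w) = 2 - 2*w
  z = (2*w - 2)/(3*w - 2)
Renaming the variable, T⁻¹(z) = (2*z - 2)/(3*z - 2).
(Check: ad - bc = 2 ≠ 0, so T is invertible.)

Final answer: (2*z - 2)/(3*z - 2)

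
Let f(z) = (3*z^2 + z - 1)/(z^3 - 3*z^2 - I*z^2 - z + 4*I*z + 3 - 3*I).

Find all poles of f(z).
{-1 + I, 1, 3}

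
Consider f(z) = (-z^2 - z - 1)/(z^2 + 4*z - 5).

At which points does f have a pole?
{-5, 1}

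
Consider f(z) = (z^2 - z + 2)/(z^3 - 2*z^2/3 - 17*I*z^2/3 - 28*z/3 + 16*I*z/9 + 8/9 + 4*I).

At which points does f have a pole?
The singularities of f are the zeros of the denominator. Factoring,
  z^3 - 2*z^2/3 - 17*I*z^2/3 - 28*z/3 + 16*I*z/9 + 8/9 + 4*I = (z - 2*I)*(z - 2/3 - 3*I)*(z - 2*I/3)
so the candidates are z = 2*I, z = 2/3 + 3*I, z = 2*I/3.

Check the numerator P(z) = z^2 - z + 2 at each one:
  P(2*I) = -2 - 2*I ≠ 0, so z = 2*I is a (simple) pole.
  P(2/3 + 3*I) = -65/9 + I ≠ 0, so z = 2/3 + 3*I is a (simple) pole.
  P(2*I/3) = 14/9 - 2*I/3 ≠ 0, so z = 2*I/3 is a (simple) pole.

Poles of f: {2*I/3, 2*I, 2/3 + 3*I}

Final answer: {2*I/3, 2*I, 2/3 + 3*I}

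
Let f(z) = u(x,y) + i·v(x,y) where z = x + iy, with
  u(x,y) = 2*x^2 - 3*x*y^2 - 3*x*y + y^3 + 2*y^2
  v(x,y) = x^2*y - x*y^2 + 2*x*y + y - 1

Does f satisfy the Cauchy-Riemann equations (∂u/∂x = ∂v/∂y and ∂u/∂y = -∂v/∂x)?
∂u/∂x = 4*x - 3*y^2 - 3*y
∂v/∂y = x^2 - 2*x*y + 2*x + 1
∂u/∂y = -6*x*y - 3*x + 3*y^2 + 4*y
∂v/∂x = 2*x*y - y^2 + 2*y
∂u/∂x ≠ ∂v/∂y and ∂u/∂y ≠ -∂v/∂x; the Cauchy-Riemann equations are not satisfied, so f is not analytic.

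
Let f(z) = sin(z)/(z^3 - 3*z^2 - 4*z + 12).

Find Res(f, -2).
Write f(z) = P(z)/Q(z) with P(z) = sin(z) and Q(z) = z^3 - 3*z^2 - 4*z + 12.
The denominator factors as Q(z) = (z - 3)*(z + 2)*(z - 2), so z = -2 is a simple zero of Q and P is analytic there; z = -2 is therefore a simple pole and
  Res(f, z₀) = P(z₀)/Q'(z₀).

Q'(z) = 3*z^2 - 6*z - 4, so Q'(-2) = 20.
P(-2) = -sin(2).

Res(f, -2) = (-sin(2))/(20) = -sin(2)/20

Final answer: -sin(2)/20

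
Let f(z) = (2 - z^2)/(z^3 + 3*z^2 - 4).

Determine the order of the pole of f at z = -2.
Factor the denominator:
  z^3 + 3*z^2 - 4 = (z + 2)^2*(z - 1)

The numerator P(z) = 2 - z^2 has P(-2) = -2 ≠ 0, so no factor of (z + 2) cancels.
Near z = -2 we can therefore write f(z) = g(z)/(z + 2)^2 with g analytic at -2 and g(-2) ≠ 0 (g is the numerator divided by the remaining denominator factors).

Hence z = -2 is a pole of order 2.

Final answer: 2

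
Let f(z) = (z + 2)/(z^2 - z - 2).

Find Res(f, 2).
Write f(z) = P(z)/Q(z) with P(z) = z + 2 and Q(z) = z^2 - z - 2.
The denominator factors as Q(z) = (z + 1)*(z - 2), so z = 2 is a simple zero of Q and P is analytic there; z = 2 is therefore a simple pole and
  Res(f, z₀) = P(z₀)/Q'(z₀).

Q'(z) = 2*z - 1, so Q'(2) = 3.
P(2) = 4.

Res(f, 2) = (4)/(3) = 4/3

Final answer: 4/3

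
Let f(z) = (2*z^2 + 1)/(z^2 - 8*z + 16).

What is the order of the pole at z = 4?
Factor the denominator:
  z^2 - 8*z + 16 = (z - 4)^2

The numerator P(z) = 2*z^2 + 1 has P(4) = 33 ≠ 0, so no factor of (z - 4) cancels.
Near z = 4 we can therefore write f(z) = g(z)/(z - 4)^2 with g analytic at 4 and g(4) ≠ 0 (g is just the numerator).

Hence z = 4 is a pole of order 2.

Final answer: 2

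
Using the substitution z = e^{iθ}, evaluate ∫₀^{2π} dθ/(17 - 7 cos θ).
Call the integral J. The integrand is 2π-periodic and we integrate over a full period, so shifting θ does not change the value (θ → θ + π flips the sign of the trig term). Hence
  J = ∫₀^{2π} dθ/(17 + 7 cos θ).
Put z = e^{iθ}: then cos θ = (z + 1/z)/2, dθ = dz/(iz), and z runs once counterclockwise around |z| = 1:
  J = ∮_{|z|=1} 1/(17 + 7*(z + 1/z)/2) · dz/(iz) = (2/i) ∮_{|z|=1} dz/(7*z^2 + 34*z + 7).
The roots of 7*z^2 + 34*z + 7 are z = (-17 ± sqrt(17^2 - 7^2))/7, with sqrt(240) = 4*sqrt(15); their product is 1, so only z₊ = -17/7 + 4*sqrt(15)/7 lies inside the unit circle (z₋ = -17/7 - 4*sqrt(15)/7 lies outside).
z₊ is a simple zero of q(z) = 7*z^2 + 34*z + 7, so Res(1/q, z₊) = 1/q'(z₊) with q'(z) = 14*z + 34; and q'(z₊) = 7*(z₊ - z₋) = 8*sqrt(15).
Therefore J = (2/i) · 2πi · 1/(8*sqrt(15)) = 2*pi/(4*sqrt(15)) = sqrt(15)*pi/30

Final answer: sqrt(15)*pi/30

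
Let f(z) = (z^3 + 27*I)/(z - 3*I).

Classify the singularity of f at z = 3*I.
removable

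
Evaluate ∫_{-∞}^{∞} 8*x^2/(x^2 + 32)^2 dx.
Let f(z) = 8*z^2/(z^2 + 32)^2. The denominator has no real zeros and deg Q - deg P = 2 ≥ 2, so the integral of f over the upper semicircle |z| = R tends to 0 as R → ∞. Closing the contour in the upper half-plane,
  ∫_{-∞}^{∞} f(x) dx = 2πi · Σ Res(f, z_k)  over the poles with Im z_k > 0.

Zeros of the denominator: z^2 + 32 = 0 gives z = ±4*sqrt(2)*I.
Upper half-plane: z = 4*sqrt(2)*I (a pole of order 2).

Write f(z) = g(z)/(z - 4*sqrt(2)*I)^2 with g(z) = 8*z^2/(z + 4*sqrt(2)*I)^2. For a double pole, Res(f, z₀) = g'(z₀):
  g'(z) = 64*sqrt(2)*I*z/(z + 4*sqrt(2)*I)^3
  Res(f, 4*sqrt(2)*I) = g'(4*sqrt(2)*I) = -sqrt(2)*I/4

∫_{-∞}^{∞} f(x) dx = 2πi · (-sqrt(2)*I/4) = sqrt(2)*pi/2

Final answer: sqrt(2)*pi/2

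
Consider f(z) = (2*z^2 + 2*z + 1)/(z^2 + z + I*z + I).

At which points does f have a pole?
The singularities of f are the zeros of the denominator. Factoring,
  z^2 + z + I*z + I = (z + I)*(z + 1)
so the candidates are z = -I, z = -1.

Check the numerator P(z) = 2*z^2 + 2*z + 1 at each one:
  P(-I) = -1 - 2*I ≠ 0, so z = -I is a (simple) pole.
  P(-1) = 1 ≠ 0, so z = -1 is a (simple) pole.

Poles of f: {-1, -I}

Final answer: {-1, -I}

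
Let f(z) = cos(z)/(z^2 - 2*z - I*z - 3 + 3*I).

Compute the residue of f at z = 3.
Write f(z) = P(z)/Q(z) with P(z) = cos(z) and Q(z) = z^2 - 2*z - I*z - 3 + 3*I.
The denominator factors as Q(z) = (z - 3)*(z + 1 - I), so z = 3 is a simple zero of Q and P is analytic there; z = 3 is therefore a simple pole and
  Res(f, z₀) = P(z₀)/Q'(z₀).

Q'(z) = 2*z - 2 - I, so Q'(3) = 4 - I.
P(3) = cos(3).

Res(f, 3) = (cos(3))/(4 - I) = (4/17 + I/17)*cos(3)

Final answer: (4/17 + I/17)*cos(3)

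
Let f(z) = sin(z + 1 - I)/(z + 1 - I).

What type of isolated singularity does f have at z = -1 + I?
removable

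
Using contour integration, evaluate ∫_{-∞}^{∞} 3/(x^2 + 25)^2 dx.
3*pi/250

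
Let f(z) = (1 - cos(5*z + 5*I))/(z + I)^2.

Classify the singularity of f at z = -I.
Let u = z + I. The argument of cos is 5*z + 5*I = 5u, so
  f = (1 - cos(5u))/u^2 = ((5u)^2/2 - (5u)^4/24 + ...)/u^2 = 25/2 - (625/24)*u^2 + ...
The Laurent expansion about u = 0 has no negative powers; equivalently lim_{z→-I} f(z) = 25/2 exists and is finite.
So the singularity is removable.

Final answer: removable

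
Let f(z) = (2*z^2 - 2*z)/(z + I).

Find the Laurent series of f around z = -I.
(-2 + 2*I)/(z + I) - 2 - 4*I + 2*(z + I)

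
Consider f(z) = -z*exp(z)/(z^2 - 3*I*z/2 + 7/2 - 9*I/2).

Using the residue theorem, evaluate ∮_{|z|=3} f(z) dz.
pi*(-12/97 - 70*I/97)*exp(-1 - 3*I/2)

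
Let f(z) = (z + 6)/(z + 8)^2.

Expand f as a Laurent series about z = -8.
Put w = z - (-8), i.e. z = w - 8. The denominator is w^2, so it suffices to rewrite the numerator in powers of w.

P(z) = z + 6
P(w - 8) = -2 + w

Dividing each term by w^2:
  f = -2/w^2 + 1/w

Substituting back w = z + 8:
  f(z) = -2/(z + 8)^2 + 1/(z + 8)

The series is finite because the numerator is a polynomial; the negative powers form the principal part, and the coefficient of 1/(z + 8) gives Res(f, -8) = 1.

Final answer: -2/(z + 8)^2 + 1/(z + 8)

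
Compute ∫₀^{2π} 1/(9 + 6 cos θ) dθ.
Let J = ∫₀^{2π} dθ/(9 + 6 cos θ).
Put z = e^{iθ}: then cos θ = (z + 1/z)/2, dθ = dz/(iz), and z runs once counterclockwise around |z| = 1:
  J = ∮_{|z|=1} 1/(9 + 6*(z + 1/z)/2) · dz/(iz) = (2/i) ∮_{|z|=1} dz/(6*z^2 + 18*z + 6).
The roots of 6*z^2 + 18*z + 6 are z = (-9 ± sqrt(9^2 - 6^2))/6, with sqrt(45) = 3*sqrt(5); their product is 1, so only z₊ = -3/2 + sqrt(5)/2 lies inside the unit circle (z₋ = -3/2 - sqrt(5)/2 lies outside).
z₊ is a simple zero of q(z) = 6*z^2 + 18*z + 6, so Res(1/q, z₊) = 1/q'(z₊) with q'(z) = 12*z + 18; and q'(z₊) = 6*(z₊ - z₋) = 6*sqrt(5).
Therefore J = (2/i) · 2πi · 1/(6*sqrt(5)) = 2*pi/(3*sqrt(5)) = 2*sqrt(5)*pi/15

Final answer: 2*sqrt(5)*pi/15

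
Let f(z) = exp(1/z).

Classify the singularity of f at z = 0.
Let u = z. Then
  e^(1/u) = Σ_{k≥0} (1)^k/(k!·u^k) = 1 + 1/u + 1/(2*u^2) + 1/(6*u^3) + ...
which has infinitely many negative powers of u, so exp(1/z) has an essential singularity at z = 0.
So the singularity is essential.

Final answer: essential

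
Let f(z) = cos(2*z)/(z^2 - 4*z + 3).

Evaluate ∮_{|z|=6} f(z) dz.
By the residue theorem, ∮_C f(z) dz = 2πi · (sum of the residues of f at the poles inside |z| = 6).

The denominator factors as (z - 3)*(z - 1), so the singularities of f are simple poles at z = 3, z = 1.
  |3|² = 9 < 36 = 6², so this pole is inside the contour.
  |1|² = 1 < 36 = 6², so this pole is inside the contour.

With P(z) = cos(2*z) and Q(z) = z^2 - 4*z + 3, each pole is simple, so Res(f, z₀) = P(z₀)/Q'(z₀) with Q'(z) = 2*z - 4.
  Res(f, 3) = P(3)/Q'(3) = (cos(6))/(2) = cos(6)/2
  Res(f, 1) = P(1)/Q'(1) = (cos(2))/(-2) = -cos(2)/2

Sum of residues inside C: -cos(2)/2 + cos(6)/2
∮_C f(z) dz = 2πi · (-cos(2)/2 + cos(6)/2) = -I*pi*cos(2) + I*pi*cos(6)

Final answer: -I*pi*cos(2) + I*pi*cos(6)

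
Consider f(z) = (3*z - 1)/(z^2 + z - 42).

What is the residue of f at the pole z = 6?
17/13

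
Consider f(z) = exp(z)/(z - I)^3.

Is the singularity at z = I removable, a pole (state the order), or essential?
Write f(z) = g(z)/(z - I)^3 with g(z) = exp(z).
g is entire and g(I) = exp(I) ≠ 0, so no factor of (z - I) cancels: the Laurent expansion of f about z = I starts at the power -3, i.e. lim_{z→z₀} (z - z₀)^3 f(z) = exp(I) is finite and nonzero.
So z = I is a pole of order 3.

Final answer: pole of order 3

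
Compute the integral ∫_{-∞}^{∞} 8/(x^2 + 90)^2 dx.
Let f(z) = 8/(z^2 + 90)^2. The denominator has no real zeros and deg Q - deg P = 4 ≥ 2, so the integral of f over the upper semicircle |z| = R tends to 0 as R → ∞. Closing the contour in the upper half-plane,
  ∫_{-∞}^{∞} f(x) dx = 2πi · Σ Res(f, z_k)  over the poles with Im z_k > 0.

Zeros of the denominator: z^2 + 90 = 0 gives z = ±3*sqrt(10)*I.
Upper half-plane: z = 3*sqrt(10)*I (a pole of order 2).

Write f(z) = g(z)/(z - 3*sqrt(10)*I)^2 with g(z) = 8/(z + 3*sqrt(10)*I)^2. For a double pole, Res(f, z₀) = g'(z₀):
  g'(z) = -16/(z + 3*sqrt(10)*I)^3
  Res(f, 3*sqrt(10)*I) = g'(3*sqrt(10)*I) = -sqrt(10)*I/1350

∫_{-∞}^{∞} f(x) dx = 2πi · (-sqrt(10)*I/1350) = sqrt(10)*pi/675

Final answer: sqrt(10)*pi/675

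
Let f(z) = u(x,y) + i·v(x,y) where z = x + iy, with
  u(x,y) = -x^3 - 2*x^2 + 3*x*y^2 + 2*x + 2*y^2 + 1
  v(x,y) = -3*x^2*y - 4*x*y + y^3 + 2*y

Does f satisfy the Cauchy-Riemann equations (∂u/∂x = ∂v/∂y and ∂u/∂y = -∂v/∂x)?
∂u/∂x = -3*x^2 - 4*x + 3*y^2 + 2
∂v/∂y = -3*x^2 - 4*x + 3*y^2 + 2
∂u/∂y = 6*x*y + 4*y
∂v/∂x = -6*x*y - 4*y
∂u/∂x = ∂v/∂y and ∂u/∂y = -∂v/∂x hold identically; f is analytic.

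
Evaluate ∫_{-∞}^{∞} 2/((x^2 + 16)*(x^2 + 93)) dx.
pi*(93 - 4*sqrt(93))/14322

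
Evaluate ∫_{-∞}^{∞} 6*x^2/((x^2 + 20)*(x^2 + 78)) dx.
Let f(z) = 6*z^2/((z^2 + 20)*(z^2 + 78)). The denominator has no real zeros and deg Q - deg P = 2 ≥ 2, so the integral of f over the upper semicircle |z| = R tends to 0 as R → ∞. Closing the contour in the upper half-plane,
  ∫_{-∞}^{∞} f(x) dx = 2πi · Σ Res(f, z_k)  over the poles with Im z_k > 0.

Zeros of the denominator: z^2 + 20 = 0 gives z = ±2*sqrt(5)*I; z^2 + 78 = 0 gives z = ±sqrt(78)*I.
Upper half-plane: z = 2*sqrt(5)*I, z = sqrt(78)*I (simple).

Each pole is a simple zero of Q(z) = z^4 + 98*z^2 + 1560, so Res(f, z₀) = P(z₀)/Q'(z₀) with P(z) = 6*z^2, Q'(z) = 4*z^3 + 196*z:
  Res(f, 2*sqrt(5)*I) = (-120)/(232*sqrt(5)*I) = 3*sqrt(5)*I/29
  Res(f, sqrt(78)*I) = (-468)/(-116*sqrt(78)*I) = -3*sqrt(78)*I/58

Sum of residues: 3*I*(-sqrt(78) + 2*sqrt(5))/58
∫_{-∞}^{∞} f(x) dx = 2πi · (3*I*(-sqrt(78) + 2*sqrt(5))/58) = 3*pi*(-2*sqrt(5) + sqrt(78))/29

Final answer: 3*pi*(-2*sqrt(5) + sqrt(78))/29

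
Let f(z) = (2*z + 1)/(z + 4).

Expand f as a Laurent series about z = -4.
Put w = z - (-4), i.e. z = w - 4. The denominator is w, so it suffices to rewrite the numerator in powers of w.

P(z) = 2*z + 1
P(w - 4) = -7 + 2*w

Dividing each term by w:
  f = -7/w + 2

Substituting back w = z + 4:
  f(z) = -7/(z + 4) + 2

The series is finite because the numerator is a polynomial; the negative powers form the principal part, and the coefficient of 1/(z + 4) gives Res(f, -4) = -7.

Final answer: -7/(z + 4) + 2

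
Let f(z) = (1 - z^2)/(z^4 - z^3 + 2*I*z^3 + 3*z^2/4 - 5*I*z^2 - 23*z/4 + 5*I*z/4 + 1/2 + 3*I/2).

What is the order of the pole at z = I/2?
Factor the denominator:
  z^4 - z^3 + 2*I*z^3 + 3*z^2/4 - 5*I*z^2 - 23*z/4 + 5*I*z/4 + 1/2 + 3*I/2 = (z - I/2)^2*(z - 2)*(z + 1 + 3*I)

The numerator P(z) = 1 - z^2 has P(I/2) = 5/4 ≠ 0, so no factor of (z - I/2) cancels.
Near z = I/2 we can therefore write f(z) = g(z)/(z - I/2)^2 with g analytic at I/2 and g(I/2) ≠ 0 (g is the numerator divided by the remaining denominator factors).

Hence z = I/2 is a pole of order 2.

Final answer: 2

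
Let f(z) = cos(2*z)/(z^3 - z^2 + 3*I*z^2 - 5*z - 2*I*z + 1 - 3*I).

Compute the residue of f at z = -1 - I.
Write f(z) = P(z)/Q(z) with P(z) = cos(2*z) and Q(z) = z^3 - z^2 + 3*I*z^2 - 5*z - 2*I*z + 1 - 3*I.
The denominator factors as Q(z) = (z - 2 + I)*(z + I)*(z + 1 + I), so z = -1 - I is a simple zero of Q and P is analytic there; z = -1 - I is therefore a simple pole and
  Res(f, z₀) = P(z₀)/Q'(z₀).

Q'(z) = 3*z^2 - 2*z + 6*I*z - 5 - 2*I, so Q'(-1 - I) = 3.
P(-1 - I) = cos(2 + 2*I).

Res(f, -1 - I) = (cos(2 + 2*I))/(3) = cos(2 + 2*I)/3

Final answer: cos(2 + 2*I)/3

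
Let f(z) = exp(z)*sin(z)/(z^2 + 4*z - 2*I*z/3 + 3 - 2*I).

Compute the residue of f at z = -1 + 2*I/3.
(-9/20 + 3*I/20)*exp(-1 + 2*I/3)*sin(1 - 2*I/3)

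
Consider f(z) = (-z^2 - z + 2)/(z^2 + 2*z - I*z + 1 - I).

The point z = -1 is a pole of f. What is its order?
Factor the denominator:
  z^2 + 2*z - I*z + 1 - I = (z + 1)*(z + 1 - I)

The numerator P(z) = -z^2 - z + 2 has P(-1) = 2 ≠ 0, so no factor of (z + 1) cancels.
Near z = -1 we can therefore write f(z) = g(z)/(z + 1) with g analytic at -1 and g(-1) ≠ 0 (g is the numerator divided by the remaining denominator factors).

Hence z = -1 is a pole of order 1.

Final answer: 1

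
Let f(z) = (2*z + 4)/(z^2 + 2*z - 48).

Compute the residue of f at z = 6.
Write f(z) = P(z)/Q(z) with P(z) = 2*z + 4 and Q(z) = z^2 + 2*z - 48.
The denominator factors as Q(z) = (z - 6)*(z + 8), so z = 6 is a simple zero of Q and P is analytic there; z = 6 is therefore a simple pole and
  Res(f, z₀) = P(z₀)/Q'(z₀).

Q'(z) = 2*z + 2, so Q'(6) = 14.
P(6) = 16.

Res(f, 6) = (16)/(14) = 8/7

Final answer: 8/7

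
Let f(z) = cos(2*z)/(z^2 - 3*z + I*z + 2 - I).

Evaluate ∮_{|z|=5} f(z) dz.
By the residue theorem, ∮_C f(z) dz = 2πi · (sum of the residues of f at the poles inside |z| = 5).

The denominator factors as (z - 2 + I)*(z - 1), so the singularities of f are simple poles at z = 2 - I, z = 1.
  |2 - I|² = 5 < 25 = 5², so this pole is inside the contour.
  |1|² = 1 < 25 = 5², so this pole is inside the contour.

With P(z) = cos(2*z) and Q(z) = z^2 - 3*z + I*z + 2 - I, each pole is simple, so Res(f, z₀) = P(z₀)/Q'(z₀) with Q'(z) = 2*z - 3 + I.
  Res(f, 2 - I) = P(2 - I)/Q'(2 - I) = (cos(4 - 2*I))/(1 - I) = (1/2 + I/2)*cos(4 - 2*I)
  Res(f, 1) = P(1)/Q'(1) = (cos(2))/(-1 + I) = (-1/2 - I/2)*cos(2)

Sum of residues inside C: (1/2 + I/2)*cos(4 - 2*I) + (-1/2 - I/2)*cos(2)
∮_C f(z) dz = 2πi · ((1/2 + I/2)*cos(4 - 2*I) + (-1/2 - I/2)*cos(2)) = pi*(-1 + I)*cos(4 - 2*I) + pi*(1 - I)*cos(2)

Final answer: pi*(-1 + I)*cos(4 - 2*I) + pi*(1 - I)*cos(2)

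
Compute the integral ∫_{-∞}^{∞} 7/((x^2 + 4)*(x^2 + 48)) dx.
Let f(z) = 7/((z^2 + 4)*(z^2 + 48)). The denominator has no real zeros and deg Q - deg P = 4 ≥ 2, so the integral of f over the upper semicircle |z| = R tends to 0 as R → ∞. Closing the contour in the upper half-plane,
  ∫_{-∞}^{∞} f(x) dx = 2πi · Σ Res(f, z_k)  over the poles with Im z_k > 0.

Zeros of the denominator: z^2 + 48 = 0 gives z = ±4*sqrt(3)*I; z^2 + 4 = 0 gives z = ±2*I.
Upper half-plane: z = 2*I, z = 4*sqrt(3)*I (simple).

Each pole is a simple zero of Q(z) = z^4 + 52*z^2 + 192, so Res(f, z₀) = P(z₀)/Q'(z₀) with P(z) = 7, Q'(z) = 4*z^3 + 104*z:
  Res(f, 2*I) = (7)/(176*I) = -7*I/176
  Res(f, 4*sqrt(3)*I) = (7)/(-352*sqrt(3)*I) = 7*sqrt(3)*I/1056

Sum of residues: 7*I*(-6 + sqrt(3))/1056
∫_{-∞}^{∞} f(x) dx = 2πi · (7*I*(-6 + sqrt(3))/1056) = 7*pi*(6 - sqrt(3))/528

Final answer: 7*pi*(6 - sqrt(3))/528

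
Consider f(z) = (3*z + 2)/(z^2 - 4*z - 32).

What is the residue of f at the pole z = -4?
5/6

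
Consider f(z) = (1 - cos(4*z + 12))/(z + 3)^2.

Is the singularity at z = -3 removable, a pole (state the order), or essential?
removable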